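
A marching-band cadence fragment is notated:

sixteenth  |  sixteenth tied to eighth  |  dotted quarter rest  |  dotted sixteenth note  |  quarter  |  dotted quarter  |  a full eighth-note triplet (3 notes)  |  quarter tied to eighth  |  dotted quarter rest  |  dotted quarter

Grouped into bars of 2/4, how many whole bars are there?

5

One bar of 2/4 = 16 thirty-second notes.
Express everything in thirty-second notes: sixteenth = 2; sixteenth tied to eighth (sixteenth + eighth) = 6; dotted quarter rest = 12; dotted sixteenth note = 3; quarter = 8; dotted quarter = 12; a full eighth-note triplet (3 notes) (three triplet eighths span one quarter) = 8; quarter tied to eighth (quarter + eighth) = 12; dotted quarter rest = 12; dotted quarter = 12.
Altogether 2 + 6 + 12 + 3 + 8 + 12 + 8 + 12 + 12 + 12 = 87.
87 ÷ 16 = 5 complete bars with 7 left over.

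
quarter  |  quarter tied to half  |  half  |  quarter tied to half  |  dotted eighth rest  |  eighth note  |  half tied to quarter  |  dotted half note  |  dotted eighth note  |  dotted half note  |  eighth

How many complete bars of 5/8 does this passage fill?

8

One bar of 5/8 = 10 sixteenth notes.
Convert each value to sixteenth notes: quarter = 4; quarter tied to half (quarter + half) = 12; half = 8; quarter tied to half (quarter + half) = 12; dotted eighth rest = 3; eighth note = 2; half tied to quarter (half + quarter) = 12; dotted half note = 12; dotted eighth note = 3; dotted half note = 12; eighth = 2.
Altogether 4 + 12 + 8 + 12 + 3 + 2 + 12 + 12 + 3 + 12 + 2 = 82.
82 ÷ 10 = 8 complete bars with 2 left over.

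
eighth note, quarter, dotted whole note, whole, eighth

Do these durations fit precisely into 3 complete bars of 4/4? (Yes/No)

One bar of 4/4 = 8 eighth notes, so 3 bars = 24.
In eighth notes: eighth note = 1; quarter = 2; dotted whole note = 12; whole = 8; eighth = 1.
Total: 1 + 2 + 12 + 8 + 1 = 24.
24 equals 24, so the answer is Yes.

Yes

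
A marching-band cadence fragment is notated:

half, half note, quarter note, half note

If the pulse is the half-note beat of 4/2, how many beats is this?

One half-note beat = 2 quarter notes.
Convert each value to quarter notes: half = 2; half note = 2; quarter note = 1; half note = 2.
Adding: 2 + 2 + 1 + 2 = 7.
7 ÷ 2 = 3.5 beats.

3.5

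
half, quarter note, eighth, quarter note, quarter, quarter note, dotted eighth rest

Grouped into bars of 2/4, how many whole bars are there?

3

One bar of 2/4 = 8 sixteenth notes.
Convert each value to sixteenth notes: half = 8; quarter note = 4; eighth = 2; quarter note = 4; quarter = 4; quarter note = 4; dotted eighth rest = 3.
Adding: 8 + 4 + 2 + 4 + 4 + 4 + 3 = 29.
29 ÷ 8 = 3 complete bars with 5 left over.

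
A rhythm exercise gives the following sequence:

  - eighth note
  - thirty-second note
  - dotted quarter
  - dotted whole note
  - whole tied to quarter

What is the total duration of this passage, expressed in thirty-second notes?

105

Working in thirty-second notes: eighth note = 4; thirty-second note = 1; dotted quarter = 12; dotted whole note = 48; whole tied to quarter (whole + quarter) = 40.
Sum: 4 + 1 + 12 + 48 + 40 = 105 thirty-second notes.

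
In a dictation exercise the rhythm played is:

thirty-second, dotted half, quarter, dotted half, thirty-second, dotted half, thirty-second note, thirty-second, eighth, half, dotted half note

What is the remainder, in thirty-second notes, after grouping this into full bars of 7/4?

One bar of 7/4 = 56 thirty-second notes.
Express everything in thirty-second notes: thirty-second = 1; dotted half = 24; quarter = 8; dotted half = 24; thirty-second = 1; dotted half = 24; thirty-second note = 1; thirty-second = 1; eighth = 4; half = 16; dotted half note = 24.
Total: 1 + 24 + 8 + 24 + 1 + 24 + 1 + 1 + 4 + 16 + 24 = 128.
128 ÷ 56 = 2 complete bars with 16 thirty-second notes remaining.

16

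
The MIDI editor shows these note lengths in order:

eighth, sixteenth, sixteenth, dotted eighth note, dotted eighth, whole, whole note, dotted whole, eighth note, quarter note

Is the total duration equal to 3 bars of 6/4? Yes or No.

Yes

One bar of 6/4 = 24 sixteenth notes, so 3 bars = 72.
Each duration in sixteenth notes: eighth = 2; sixteenth = 1; sixteenth = 1; dotted eighth note = 3; dotted eighth = 3; whole = 16; whole note = 16; dotted whole = 24; eighth note = 2; quarter note = 4.
Altogether 2 + 1 + 1 + 3 + 3 + 16 + 16 + 24 + 2 + 4 = 72.
72 equals 72, so the answer is Yes.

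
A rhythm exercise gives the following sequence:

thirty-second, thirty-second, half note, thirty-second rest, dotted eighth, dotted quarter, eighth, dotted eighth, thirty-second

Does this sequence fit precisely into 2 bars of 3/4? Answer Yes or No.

One bar of 3/4 = 24 thirty-second notes, so 2 bars = 48.
Working in thirty-second notes: thirty-second = 1; thirty-second = 1; half note = 16; thirty-second rest = 1; dotted eighth = 6; dotted quarter = 12; eighth = 4; dotted eighth = 6; thirty-second = 1.
Sum: 1 + 1 + 16 + 1 + 6 + 12 + 4 + 6 + 1 = 48.
48 equals 48, so the answer is Yes.

Yes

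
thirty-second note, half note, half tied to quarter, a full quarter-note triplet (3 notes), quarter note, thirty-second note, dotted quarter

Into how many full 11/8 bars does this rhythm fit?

1

One bar of 11/8 = 44 thirty-second notes.
Working in thirty-second notes: thirty-second note = 1; half note = 16; half tied to quarter (half + quarter) = 24; a full quarter-note triplet (3 notes) (three triplet quarters span one half) = 16; quarter note = 8; thirty-second note = 1; dotted quarter = 12.
Altogether 1 + 16 + 24 + 16 + 8 + 1 + 12 = 78.
78 ÷ 44 = 1 complete bar with 34 left over.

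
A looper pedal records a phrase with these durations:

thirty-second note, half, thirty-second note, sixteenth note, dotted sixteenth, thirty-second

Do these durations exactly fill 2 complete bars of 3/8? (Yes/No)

Yes

One bar of 3/8 = 12 thirty-second notes, so 2 bars = 24.
Working in thirty-second notes: thirty-second note = 1; half = 16; thirty-second note = 1; sixteenth note = 2; dotted sixteenth = 3; thirty-second = 1.
Sum: 1 + 16 + 1 + 2 + 3 + 1 = 24.
24 equals 24, so the answer is Yes.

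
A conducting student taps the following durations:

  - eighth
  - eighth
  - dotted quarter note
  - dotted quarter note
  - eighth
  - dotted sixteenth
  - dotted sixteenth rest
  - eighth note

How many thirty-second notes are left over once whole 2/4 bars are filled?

14

One bar of 2/4 = 16 thirty-second notes.
In thirty-second notes: eighth = 4; eighth = 4; dotted quarter note = 12; dotted quarter note = 12; eighth = 4; dotted sixteenth = 3; dotted sixteenth rest = 3; eighth note = 4.
Sum: 4 + 4 + 12 + 12 + 4 + 3 + 3 + 4 = 46.
46 ÷ 16 = 2 complete bars with 14 thirty-second notes remaining.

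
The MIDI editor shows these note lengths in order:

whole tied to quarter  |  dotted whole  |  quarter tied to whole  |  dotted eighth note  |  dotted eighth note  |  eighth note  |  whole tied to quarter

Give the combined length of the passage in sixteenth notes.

92

Working in sixteenth notes: whole tied to quarter (whole + quarter) = 20; dotted whole = 24; quarter tied to whole (quarter + whole) = 20; dotted eighth note = 3; dotted eighth note = 3; eighth note = 2; whole tied to quarter (whole + quarter) = 20.
Total: 20 + 24 + 20 + 3 + 3 + 2 + 20 = 92 sixteenth notes.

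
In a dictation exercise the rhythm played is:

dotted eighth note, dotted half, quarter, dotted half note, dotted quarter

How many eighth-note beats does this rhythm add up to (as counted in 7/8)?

One eighth-note beat = 2 sixteenth notes.
Convert each value to sixteenth notes: dotted eighth note = 3; dotted half = 12; quarter = 4; dotted half note = 12; dotted quarter = 6.
Total: 3 + 12 + 4 + 12 + 6 = 37.
37 ÷ 2 = 18.5 beats.

18.5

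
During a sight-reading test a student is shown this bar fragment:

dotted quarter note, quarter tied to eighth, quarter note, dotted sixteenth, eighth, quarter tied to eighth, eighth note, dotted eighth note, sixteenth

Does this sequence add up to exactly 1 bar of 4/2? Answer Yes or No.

One bar of 4/2 = 64 thirty-second notes.
Convert each value to thirty-second notes: dotted quarter note = 12; quarter tied to eighth (quarter + eighth) = 12; quarter note = 8; dotted sixteenth = 3; eighth = 4; quarter tied to eighth (quarter + eighth) = 12; eighth note = 4; dotted eighth note = 6; sixteenth = 2.
Total: 12 + 12 + 8 + 3 + 4 + 12 + 4 + 6 + 2 = 63.
63 falls short of 64, so the answer is No.

No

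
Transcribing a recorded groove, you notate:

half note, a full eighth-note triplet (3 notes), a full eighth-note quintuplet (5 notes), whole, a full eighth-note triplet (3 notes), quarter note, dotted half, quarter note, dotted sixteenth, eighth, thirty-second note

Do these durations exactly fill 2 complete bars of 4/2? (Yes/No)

One bar of 4/2 = 64 thirty-second notes, so 2 bars = 128.
Convert each value to thirty-second notes: half note = 16; a full eighth-note triplet (3 notes) (three triplet eighths span one quarter) = 8; a full eighth-note quintuplet (5 notes) (five quintuplet eighths span one half) = 16; whole = 32; a full eighth-note triplet (3 notes) (three triplet eighths span one quarter) = 8; quarter note = 8; dotted half = 24; quarter note = 8; dotted sixteenth = 3; eighth = 4; thirty-second note = 1.
Sum: 16 + 8 + 16 + 32 + 8 + 8 + 24 + 8 + 3 + 4 + 1 = 128.
128 equals 128, so the answer is Yes.

Yes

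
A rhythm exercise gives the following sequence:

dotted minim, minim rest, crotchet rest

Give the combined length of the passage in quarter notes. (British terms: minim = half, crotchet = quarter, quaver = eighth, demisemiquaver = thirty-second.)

Each duration in quarter notes: dotted minim = 3; minim rest = 2; crotchet rest = 1.
Altogether 3 + 2 + 1 = 6 quarter notes.

6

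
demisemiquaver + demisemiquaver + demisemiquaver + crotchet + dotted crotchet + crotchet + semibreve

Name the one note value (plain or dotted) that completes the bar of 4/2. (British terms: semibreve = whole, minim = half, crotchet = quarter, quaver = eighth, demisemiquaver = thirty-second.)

The bar of 4/2 = 64 thirty-second notes.
Working in thirty-second notes: demisemiquaver = 1; demisemiquaver = 1; demisemiquaver = 1; crotchet = 8; dotted crotchet = 12; crotchet = 8; semibreve = 32.
Altogether 1 + 1 + 1 + 8 + 12 + 8 + 32 = 63.
Remaining: 64 − 63 = 1 thirty-second note, which is a thirty-second note.

thirty-second note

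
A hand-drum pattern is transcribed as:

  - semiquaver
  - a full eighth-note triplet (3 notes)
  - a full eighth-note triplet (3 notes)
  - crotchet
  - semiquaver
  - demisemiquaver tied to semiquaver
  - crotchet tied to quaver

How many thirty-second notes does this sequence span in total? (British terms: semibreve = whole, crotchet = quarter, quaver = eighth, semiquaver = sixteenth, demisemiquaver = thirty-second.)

Express everything in thirty-second notes: semiquaver = 2; a full eighth-note triplet (3 notes) (three triplet eighths span one quarter) = 8; a full eighth-note triplet (3 notes) (three triplet eighths span one quarter) = 8; crotchet = 8; semiquaver = 2; demisemiquaver tied to semiquaver (demisemiquaver + semiquaver) = 3; crotchet tied to quaver (crotchet + quaver) = 12.
Total: 2 + 8 + 8 + 8 + 2 + 3 + 12 = 43 thirty-second notes.

43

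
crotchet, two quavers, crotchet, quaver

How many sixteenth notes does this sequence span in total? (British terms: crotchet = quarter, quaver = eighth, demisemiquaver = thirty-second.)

In sixteenth notes: crotchet = 4; quaver = 2; quaver = 2; crotchet = 4; quaver = 2.
Altogether 4 + 2 + 2 + 4 + 2 = 14 sixteenth notes.

14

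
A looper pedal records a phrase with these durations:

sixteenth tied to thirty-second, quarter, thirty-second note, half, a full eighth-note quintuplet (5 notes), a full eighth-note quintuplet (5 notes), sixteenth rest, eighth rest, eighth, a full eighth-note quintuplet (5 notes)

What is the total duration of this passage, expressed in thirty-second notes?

86

In thirty-second notes: sixteenth tied to thirty-second (sixteenth + thirty-second) = 3; quarter = 8; thirty-second note = 1; half = 16; a full eighth-note quintuplet (5 notes) (five quintuplet eighths span one half) = 16; a full eighth-note quintuplet (5 notes) (five quintuplet eighths span one half) = 16; sixteenth rest = 2; eighth rest = 4; eighth = 4; a full eighth-note quintuplet (5 notes) (five quintuplet eighths span one half) = 16.
Sum: 3 + 8 + 1 + 16 + 16 + 16 + 2 + 4 + 4 + 16 = 86 thirty-second notes.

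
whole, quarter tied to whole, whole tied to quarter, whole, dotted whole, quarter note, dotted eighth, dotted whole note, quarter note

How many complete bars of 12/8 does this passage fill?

5

One bar of 12/8 = 24 sixteenth notes.
Convert each value to sixteenth notes: whole = 16; quarter tied to whole (quarter + whole) = 20; whole tied to quarter (whole + quarter) = 20; whole = 16; dotted whole = 24; quarter note = 4; dotted eighth = 3; dotted whole note = 24; quarter note = 4.
Altogether 16 + 20 + 20 + 16 + 24 + 4 + 3 + 24 + 4 = 131.
131 ÷ 24 = 5 complete bars with 11 left over.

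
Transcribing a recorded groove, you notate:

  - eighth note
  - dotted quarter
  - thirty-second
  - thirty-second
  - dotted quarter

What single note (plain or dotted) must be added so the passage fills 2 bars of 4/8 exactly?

sixteenth note

2 bars of 4/8 = 32 thirty-second notes.
Each duration in thirty-second notes: eighth note = 4; dotted quarter = 12; thirty-second = 1; thirty-second = 1; dotted quarter = 12.
Altogether 4 + 12 + 1 + 1 + 12 = 30.
Remaining: 32 − 30 = 2 thirty-second notes, which is a sixteenth note.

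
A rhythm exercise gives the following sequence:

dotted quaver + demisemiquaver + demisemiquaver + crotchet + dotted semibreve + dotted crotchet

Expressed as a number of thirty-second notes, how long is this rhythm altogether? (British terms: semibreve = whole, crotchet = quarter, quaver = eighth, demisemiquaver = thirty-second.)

76

Working in thirty-second notes: dotted quaver = 6; demisemiquaver = 1; demisemiquaver = 1; crotchet = 8; dotted semibreve = 48; dotted crotchet = 12.
Adding: 6 + 1 + 1 + 8 + 48 + 12 = 76 thirty-second notes.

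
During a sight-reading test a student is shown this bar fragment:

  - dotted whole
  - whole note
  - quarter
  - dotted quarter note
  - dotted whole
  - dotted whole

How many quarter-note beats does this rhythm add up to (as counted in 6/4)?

24.5

One quarter-note beat = 2 eighth notes.
Each duration in eighth notes: dotted whole = 12; whole note = 8; quarter = 2; dotted quarter note = 3; dotted whole = 12; dotted whole = 12.
Sum: 12 + 8 + 2 + 3 + 12 + 12 = 49.
49 ÷ 2 = 24.5 beats.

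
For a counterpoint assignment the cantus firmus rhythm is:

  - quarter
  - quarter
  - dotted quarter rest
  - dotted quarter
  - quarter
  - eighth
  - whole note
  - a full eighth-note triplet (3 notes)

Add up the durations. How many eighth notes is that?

Express everything in eighth notes: quarter = 2; quarter = 2; dotted quarter rest = 3; dotted quarter = 3; quarter = 2; eighth = 1; whole note = 8; a full eighth-note triplet (3 notes) (three triplet eighths span one quarter) = 2.
Total: 2 + 2 + 3 + 3 + 2 + 1 + 8 + 2 = 23 eighth notes.

23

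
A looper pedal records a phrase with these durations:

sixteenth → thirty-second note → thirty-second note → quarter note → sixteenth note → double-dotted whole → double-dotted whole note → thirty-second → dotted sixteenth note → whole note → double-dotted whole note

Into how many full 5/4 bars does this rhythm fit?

One bar of 5/4 = 40 thirty-second notes.
Convert each value to thirty-second notes: sixteenth = 2; thirty-second note = 1; thirty-second note = 1; quarter note = 8; sixteenth note = 2; double-dotted whole = 56; double-dotted whole note = 56; thirty-second = 1; dotted sixteenth note = 3; whole note = 32; double-dotted whole note = 56.
Total: 2 + 1 + 1 + 8 + 2 + 56 + 56 + 1 + 3 + 32 + 56 = 218.
218 ÷ 40 = 5 complete bars with 18 left over.

5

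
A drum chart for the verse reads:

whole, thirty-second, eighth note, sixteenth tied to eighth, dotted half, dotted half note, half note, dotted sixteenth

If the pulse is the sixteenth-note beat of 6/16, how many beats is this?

One sixteenth-note beat = 2 thirty-second notes.
Express everything in thirty-second notes: whole = 32; thirty-second = 1; eighth note = 4; sixteenth tied to eighth (sixteenth + eighth) = 6; dotted half = 24; dotted half note = 24; half note = 16; dotted sixteenth = 3.
Sum: 32 + 1 + 4 + 6 + 24 + 24 + 16 + 3 = 110.
110 ÷ 2 = 55 beats.

55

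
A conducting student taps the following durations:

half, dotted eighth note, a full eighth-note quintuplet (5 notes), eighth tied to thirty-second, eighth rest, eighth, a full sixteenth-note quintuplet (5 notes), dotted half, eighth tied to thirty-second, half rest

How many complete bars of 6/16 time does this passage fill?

One bar of 6/16 = 12 thirty-second notes.
Each duration in thirty-second notes: half = 16; dotted eighth note = 6; a full eighth-note quintuplet (5 notes) (five quintuplet eighths span one half) = 16; eighth tied to thirty-second (eighth + thirty-second) = 5; eighth rest = 4; eighth = 4; a full sixteenth-note quintuplet (5 notes) (five quintuplet sixteenths span one quarter) = 8; dotted half = 24; eighth tied to thirty-second (eighth + thirty-second) = 5; half rest = 16.
Total: 16 + 6 + 16 + 5 + 4 + 4 + 8 + 24 + 5 + 16 = 104.
104 ÷ 12 = 8 complete bars with 8 left over.

8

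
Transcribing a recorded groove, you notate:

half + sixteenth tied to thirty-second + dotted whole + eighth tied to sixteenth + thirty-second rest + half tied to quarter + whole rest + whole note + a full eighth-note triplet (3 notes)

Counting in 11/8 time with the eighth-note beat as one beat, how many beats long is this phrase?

One eighth-note beat = 4 thirty-second notes.
In thirty-second notes: half = 16; sixteenth tied to thirty-second (sixteenth + thirty-second) = 3; dotted whole = 48; eighth tied to sixteenth (eighth + sixteenth) = 6; thirty-second rest = 1; half tied to quarter (half + quarter) = 24; whole rest = 32; whole note = 32; a full eighth-note triplet (3 notes) (three triplet eighths span one quarter) = 8.
Altogether 16 + 3 + 48 + 6 + 1 + 24 + 32 + 32 + 8 = 170.
170 ÷ 4 = 42.5 beats.

42.5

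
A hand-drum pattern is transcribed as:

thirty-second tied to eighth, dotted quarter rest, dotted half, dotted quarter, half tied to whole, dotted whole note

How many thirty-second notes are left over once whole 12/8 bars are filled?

5

One bar of 12/8 = 48 thirty-second notes.
Working in thirty-second notes: thirty-second tied to eighth (thirty-second + eighth) = 5; dotted quarter rest = 12; dotted half = 24; dotted quarter = 12; half tied to whole (half + whole) = 48; dotted whole note = 48.
Adding: 5 + 12 + 24 + 12 + 48 + 48 = 149.
149 ÷ 48 = 3 complete bars with 5 thirty-second notes remaining.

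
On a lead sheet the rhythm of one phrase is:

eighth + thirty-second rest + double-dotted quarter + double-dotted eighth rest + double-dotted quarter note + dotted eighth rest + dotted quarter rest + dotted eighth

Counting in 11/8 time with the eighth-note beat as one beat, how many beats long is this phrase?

16

One eighth-note beat = 4 thirty-second notes.
In thirty-second notes: eighth = 4; thirty-second rest = 1; double-dotted quarter = 14; double-dotted eighth rest = 7; double-dotted quarter note = 14; dotted eighth rest = 6; dotted quarter rest = 12; dotted eighth = 6.
Adding: 4 + 1 + 14 + 7 + 14 + 6 + 12 + 6 = 64.
64 ÷ 4 = 16 beats.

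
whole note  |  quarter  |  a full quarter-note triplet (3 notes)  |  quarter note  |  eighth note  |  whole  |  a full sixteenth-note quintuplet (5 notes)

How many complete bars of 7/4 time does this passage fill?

1

One bar of 7/4 = 14 eighth notes.
Express everything in eighth notes: whole note = 8; quarter = 2; a full quarter-note triplet (3 notes) (three triplet quarters span one half) = 4; quarter note = 2; eighth note = 1; whole = 8; a full sixteenth-note quintuplet (5 notes) (five quintuplet sixteenths span one quarter) = 2.
Adding: 8 + 2 + 4 + 2 + 1 + 8 + 2 = 27.
27 ÷ 14 = 1 complete bar with 13 left over.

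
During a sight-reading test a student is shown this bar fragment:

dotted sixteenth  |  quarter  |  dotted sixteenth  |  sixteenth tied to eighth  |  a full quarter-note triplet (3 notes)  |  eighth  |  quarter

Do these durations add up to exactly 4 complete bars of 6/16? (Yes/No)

One bar of 6/16 = 12 thirty-second notes, so 4 bars = 48.
In thirty-second notes: dotted sixteenth = 3; quarter = 8; dotted sixteenth = 3; sixteenth tied to eighth (sixteenth + eighth) = 6; a full quarter-note triplet (3 notes) (three triplet quarters span one half) = 16; eighth = 4; quarter = 8.
Sum: 3 + 8 + 3 + 6 + 16 + 4 + 8 = 48.
48 equals 48, so the answer is Yes.

Yes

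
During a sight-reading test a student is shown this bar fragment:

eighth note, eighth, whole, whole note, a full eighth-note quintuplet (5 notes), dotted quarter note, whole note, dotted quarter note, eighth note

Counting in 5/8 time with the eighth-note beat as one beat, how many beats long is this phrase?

One eighth-note beat = 2 sixteenth notes.
Each duration in sixteenth notes: eighth note = 2; eighth = 2; whole = 16; whole note = 16; a full eighth-note quintuplet (5 notes) (five quintuplet eighths span one half) = 8; dotted quarter note = 6; whole note = 16; dotted quarter note = 6; eighth note = 2.
Altogether 2 + 2 + 16 + 16 + 8 + 6 + 16 + 6 + 2 = 74.
74 ÷ 2 = 37 beats.

37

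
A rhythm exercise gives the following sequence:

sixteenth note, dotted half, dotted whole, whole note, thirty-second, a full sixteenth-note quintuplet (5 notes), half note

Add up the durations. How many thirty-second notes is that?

131

Express everything in thirty-second notes: sixteenth note = 2; dotted half = 24; dotted whole = 48; whole note = 32; thirty-second = 1; a full sixteenth-note quintuplet (5 notes) (five quintuplet sixteenths span one quarter) = 8; half note = 16.
Altogether 2 + 24 + 48 + 32 + 1 + 8 + 16 = 131 thirty-second notes.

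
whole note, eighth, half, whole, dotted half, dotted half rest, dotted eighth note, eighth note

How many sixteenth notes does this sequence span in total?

71

Convert each value to sixteenth notes: whole note = 16; eighth = 2; half = 8; whole = 16; dotted half = 12; dotted half rest = 12; dotted eighth note = 3; eighth note = 2.
Adding: 16 + 2 + 8 + 16 + 12 + 12 + 3 + 2 = 71 sixteenth notes.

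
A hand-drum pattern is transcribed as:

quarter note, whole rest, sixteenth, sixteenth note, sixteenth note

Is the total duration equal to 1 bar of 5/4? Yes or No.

No

One bar of 5/4 = 20 sixteenth notes.
Each duration in sixteenth notes: quarter note = 4; whole rest = 16; sixteenth = 1; sixteenth note = 1; sixteenth note = 1.
Altogether 4 + 16 + 1 + 1 + 1 = 23.
23 exceeds 20, so the answer is No.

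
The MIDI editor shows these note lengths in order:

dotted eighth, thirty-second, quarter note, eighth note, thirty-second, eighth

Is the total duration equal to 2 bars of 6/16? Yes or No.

One bar of 6/16 = 12 thirty-second notes, so 2 bars = 24.
In thirty-second notes: dotted eighth = 6; thirty-second = 1; quarter note = 8; eighth note = 4; thirty-second = 1; eighth = 4.
Altogether 6 + 1 + 8 + 4 + 1 + 4 = 24.
24 equals 24, so the answer is Yes.

Yes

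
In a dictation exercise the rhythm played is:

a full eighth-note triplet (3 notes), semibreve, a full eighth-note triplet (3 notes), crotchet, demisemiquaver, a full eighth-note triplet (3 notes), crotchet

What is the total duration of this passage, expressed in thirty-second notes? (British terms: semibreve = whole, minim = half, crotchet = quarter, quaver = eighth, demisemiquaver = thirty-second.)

Convert each value to thirty-second notes: a full eighth-note triplet (3 notes) (three triplet eighths span one quarter) = 8; semibreve = 32; a full eighth-note triplet (3 notes) (three triplet eighths span one quarter) = 8; crotchet = 8; demisemiquaver = 1; a full eighth-note triplet (3 notes) (three triplet eighths span one quarter) = 8; crotchet = 8.
Altogether 8 + 32 + 8 + 8 + 1 + 8 + 8 = 73 thirty-second notes.

73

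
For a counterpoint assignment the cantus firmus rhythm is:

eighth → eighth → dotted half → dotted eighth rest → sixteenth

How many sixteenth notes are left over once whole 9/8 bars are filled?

2

One bar of 9/8 = 18 sixteenth notes.
Express everything in sixteenth notes: eighth = 2; eighth = 2; dotted half = 12; dotted eighth rest = 3; sixteenth = 1.
Altogether 2 + 2 + 12 + 3 + 1 = 20.
20 ÷ 18 = 1 complete bar with 2 sixteenth notes remaining.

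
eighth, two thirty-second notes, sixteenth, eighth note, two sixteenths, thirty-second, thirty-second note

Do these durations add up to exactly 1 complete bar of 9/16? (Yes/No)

Yes

One bar of 9/16 = 18 thirty-second notes.
Convert each value to thirty-second notes: eighth = 4; thirty-second note = 1; thirty-second note = 1; sixteenth = 2; eighth note = 4; sixteenth = 2; sixteenth = 2; thirty-second = 1; thirty-second note = 1.
Sum: 4 + 1 + 1 + 2 + 4 + 2 + 2 + 1 + 1 = 18.
18 equals 18, so the answer is Yes.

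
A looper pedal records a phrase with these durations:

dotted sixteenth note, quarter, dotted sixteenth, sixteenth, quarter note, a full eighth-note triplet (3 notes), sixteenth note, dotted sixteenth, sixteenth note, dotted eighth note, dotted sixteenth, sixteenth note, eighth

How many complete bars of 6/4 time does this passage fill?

One bar of 6/4 = 48 thirty-second notes.
Each duration in thirty-second notes: dotted sixteenth note = 3; quarter = 8; dotted sixteenth = 3; sixteenth = 2; quarter note = 8; a full eighth-note triplet (3 notes) (three triplet eighths span one quarter) = 8; sixteenth note = 2; dotted sixteenth = 3; sixteenth note = 2; dotted eighth note = 6; dotted sixteenth = 3; sixteenth note = 2; eighth = 4.
Sum: 3 + 8 + 3 + 2 + 8 + 8 + 2 + 3 + 2 + 6 + 3 + 2 + 4 = 54.
54 ÷ 48 = 1 complete bar with 6 left over.

1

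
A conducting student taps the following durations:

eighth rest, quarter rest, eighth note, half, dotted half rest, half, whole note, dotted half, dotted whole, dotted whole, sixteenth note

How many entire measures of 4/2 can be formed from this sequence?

One bar of 4/2 = 32 sixteenth notes.
In sixteenth notes: eighth rest = 2; quarter rest = 4; eighth note = 2; half = 8; dotted half rest = 12; half = 8; whole note = 16; dotted half = 12; dotted whole = 24; dotted whole = 24; sixteenth note = 1.
Adding: 2 + 4 + 2 + 8 + 12 + 8 + 16 + 12 + 24 + 24 + 1 = 113.
113 ÷ 32 = 3 complete bars with 17 left over.

3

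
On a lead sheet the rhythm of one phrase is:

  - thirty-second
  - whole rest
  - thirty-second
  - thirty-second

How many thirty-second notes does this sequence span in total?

Convert each value to thirty-second notes: thirty-second = 1; whole rest = 32; thirty-second = 1; thirty-second = 1.
Total: 1 + 32 + 1 + 1 = 35 thirty-second notes.

35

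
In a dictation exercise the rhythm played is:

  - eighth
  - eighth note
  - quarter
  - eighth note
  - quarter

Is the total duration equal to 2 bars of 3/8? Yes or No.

No

One bar of 3/8 = 3 eighth notes, so 2 bars = 6.
In eighth notes: eighth = 1; eighth note = 1; quarter = 2; eighth note = 1; quarter = 2.
Total: 1 + 1 + 2 + 1 + 2 = 7.
7 exceeds 6, so the answer is No.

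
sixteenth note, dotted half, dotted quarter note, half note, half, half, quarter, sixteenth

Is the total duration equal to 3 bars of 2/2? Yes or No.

Yes

One bar of 2/2 = 16 sixteenth notes, so 3 bars = 48.
In sixteenth notes: sixteenth note = 1; dotted half = 12; dotted quarter note = 6; half note = 8; half = 8; half = 8; quarter = 4; sixteenth = 1.
Adding: 1 + 12 + 6 + 8 + 8 + 8 + 4 + 1 = 48.
48 equals 48, so the answer is Yes.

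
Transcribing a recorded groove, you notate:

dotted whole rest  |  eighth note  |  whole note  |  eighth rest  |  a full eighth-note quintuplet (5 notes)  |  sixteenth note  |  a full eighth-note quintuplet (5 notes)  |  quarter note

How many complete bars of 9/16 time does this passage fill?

One bar of 9/16 = 9 sixteenth notes.
Each duration in sixteenth notes: dotted whole rest = 24; eighth note = 2; whole note = 16; eighth rest = 2; a full eighth-note quintuplet (5 notes) (five quintuplet eighths span one half) = 8; sixteenth note = 1; a full eighth-note quintuplet (5 notes) (five quintuplet eighths span one half) = 8; quarter note = 4.
Sum: 24 + 2 + 16 + 2 + 8 + 1 + 8 + 4 = 65.
65 ÷ 9 = 7 complete bars with 2 left over.

7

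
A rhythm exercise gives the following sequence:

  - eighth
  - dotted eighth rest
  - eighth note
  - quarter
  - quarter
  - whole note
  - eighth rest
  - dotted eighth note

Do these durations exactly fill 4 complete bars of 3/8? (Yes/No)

No

One bar of 3/8 = 6 sixteenth notes, so 4 bars = 24.
Working in sixteenth notes: eighth = 2; dotted eighth rest = 3; eighth note = 2; quarter = 4; quarter = 4; whole note = 16; eighth rest = 2; dotted eighth note = 3.
Adding: 2 + 3 + 2 + 4 + 4 + 16 + 2 + 3 = 36.
36 exceeds 24, so the answer is No.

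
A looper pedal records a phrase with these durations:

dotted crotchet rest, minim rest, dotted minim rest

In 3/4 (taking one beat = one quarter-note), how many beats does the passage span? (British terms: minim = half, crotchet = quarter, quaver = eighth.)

6.5

One quarter-note beat = 2 eighth notes.
Each duration in eighth notes: dotted crotchet rest = 3; minim rest = 4; dotted minim rest = 6.
Sum: 3 + 4 + 6 = 13.
13 ÷ 2 = 6.5 beats.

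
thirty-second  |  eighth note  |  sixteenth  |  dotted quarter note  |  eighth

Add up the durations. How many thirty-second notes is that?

Express everything in thirty-second notes: thirty-second = 1; eighth note = 4; sixteenth = 2; dotted quarter note = 12; eighth = 4.
Adding: 1 + 4 + 2 + 12 + 4 = 23 thirty-second notes.

23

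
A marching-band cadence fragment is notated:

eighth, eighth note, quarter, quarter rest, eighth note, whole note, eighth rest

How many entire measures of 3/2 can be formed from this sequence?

One bar of 3/2 = 12 eighth notes.
Convert each value to eighth notes: eighth = 1; eighth note = 1; quarter = 2; quarter rest = 2; eighth note = 1; whole note = 8; eighth rest = 1.
Total: 1 + 1 + 2 + 2 + 1 + 8 + 1 = 16.
16 ÷ 12 = 1 complete bar with 4 left over.

1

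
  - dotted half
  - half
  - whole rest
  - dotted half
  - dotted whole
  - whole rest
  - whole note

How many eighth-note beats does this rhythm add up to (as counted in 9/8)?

One eighth-note beat = 2 sixteenth notes.
Working in sixteenth notes: dotted half = 12; half = 8; whole rest = 16; dotted half = 12; dotted whole = 24; whole rest = 16; whole note = 16.
Total: 12 + 8 + 16 + 12 + 24 + 16 + 16 = 104.
104 ÷ 2 = 52 beats.

52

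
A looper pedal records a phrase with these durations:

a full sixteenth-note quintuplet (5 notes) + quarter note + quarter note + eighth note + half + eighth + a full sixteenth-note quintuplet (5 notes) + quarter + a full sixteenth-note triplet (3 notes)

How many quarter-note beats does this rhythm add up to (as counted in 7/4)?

One quarter-note beat = 2 eighth notes.
Each duration in eighth notes: a full sixteenth-note quintuplet (5 notes) (five quintuplet sixteenths span one quarter) = 2; quarter note = 2; quarter note = 2; eighth note = 1; half = 4; eighth = 1; a full sixteenth-note quintuplet (5 notes) (five quintuplet sixteenths span one quarter) = 2; quarter = 2; a full sixteenth-note triplet (3 notes) (three triplet sixteenths span one eighth) = 1.
Altogether 2 + 2 + 2 + 1 + 4 + 1 + 2 + 2 + 1 = 17.
17 ÷ 2 = 8.5 beats.

8.5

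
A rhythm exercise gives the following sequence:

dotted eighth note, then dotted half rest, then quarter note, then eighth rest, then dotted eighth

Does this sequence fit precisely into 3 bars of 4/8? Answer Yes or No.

Yes

One bar of 4/8 = 8 sixteenth notes, so 3 bars = 24.
Working in sixteenth notes: dotted eighth note = 3; dotted half rest = 12; quarter note = 4; eighth rest = 2; dotted eighth = 3.
Adding: 3 + 12 + 4 + 2 + 3 = 24.
24 equals 24, so the answer is Yes.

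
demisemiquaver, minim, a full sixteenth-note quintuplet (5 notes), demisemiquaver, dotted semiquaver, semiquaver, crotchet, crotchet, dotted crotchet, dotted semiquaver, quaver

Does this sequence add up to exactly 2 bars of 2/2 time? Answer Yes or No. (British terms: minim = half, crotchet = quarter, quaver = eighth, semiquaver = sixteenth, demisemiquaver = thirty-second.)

No

One bar of 2/2 = 32 thirty-second notes, so 2 bars = 64.
Express everything in thirty-second notes: demisemiquaver = 1; minim = 16; a full sixteenth-note quintuplet (5 notes) (five quintuplet sixteenths span one quarter) = 8; demisemiquaver = 1; dotted semiquaver = 3; semiquaver = 2; crotchet = 8; crotchet = 8; dotted crotchet = 12; dotted semiquaver = 3; quaver = 4.
Sum: 1 + 16 + 8 + 1 + 3 + 2 + 8 + 8 + 12 + 3 + 4 = 66.
66 exceeds 64, so the answer is No.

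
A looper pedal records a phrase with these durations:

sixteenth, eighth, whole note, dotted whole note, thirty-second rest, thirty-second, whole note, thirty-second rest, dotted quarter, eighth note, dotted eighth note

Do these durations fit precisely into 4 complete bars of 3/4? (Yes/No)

No

One bar of 3/4 = 24 thirty-second notes, so 4 bars = 96.
Express everything in thirty-second notes: sixteenth = 2; eighth = 4; whole note = 32; dotted whole note = 48; thirty-second rest = 1; thirty-second = 1; whole note = 32; thirty-second rest = 1; dotted quarter = 12; eighth note = 4; dotted eighth note = 6.
Altogether 2 + 4 + 32 + 48 + 1 + 1 + 32 + 1 + 12 + 4 + 6 = 143.
143 exceeds 96, so the answer is No.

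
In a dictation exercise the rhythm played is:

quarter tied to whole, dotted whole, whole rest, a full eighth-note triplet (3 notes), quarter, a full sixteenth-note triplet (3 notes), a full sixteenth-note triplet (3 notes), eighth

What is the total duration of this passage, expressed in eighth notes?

37

Working in eighth notes: quarter tied to whole (quarter + whole) = 10; dotted whole = 12; whole rest = 8; a full eighth-note triplet (3 notes) (three triplet eighths span one quarter) = 2; quarter = 2; a full sixteenth-note triplet (3 notes) (three triplet sixteenths span one eighth) = 1; a full sixteenth-note triplet (3 notes) (three triplet sixteenths span one eighth) = 1; eighth = 1.
Total: 10 + 12 + 8 + 2 + 2 + 1 + 1 + 1 = 37 eighth notes.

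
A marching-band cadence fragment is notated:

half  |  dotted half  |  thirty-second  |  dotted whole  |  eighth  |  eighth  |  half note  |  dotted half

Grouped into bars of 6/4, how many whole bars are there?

2

One bar of 6/4 = 48 thirty-second notes.
Each duration in thirty-second notes: half = 16; dotted half = 24; thirty-second = 1; dotted whole = 48; eighth = 4; eighth = 4; half note = 16; dotted half = 24.
Adding: 16 + 24 + 1 + 48 + 4 + 4 + 16 + 24 = 137.
137 ÷ 48 = 2 complete bars with 41 left over.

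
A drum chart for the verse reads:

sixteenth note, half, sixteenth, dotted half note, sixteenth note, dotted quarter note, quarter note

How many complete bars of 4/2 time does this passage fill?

One bar of 4/2 = 32 sixteenth notes.
In sixteenth notes: sixteenth note = 1; half = 8; sixteenth = 1; dotted half note = 12; sixteenth note = 1; dotted quarter note = 6; quarter note = 4.
Adding: 1 + 8 + 1 + 12 + 1 + 6 + 4 = 33.
33 ÷ 32 = 1 complete bar with 1 left over.

1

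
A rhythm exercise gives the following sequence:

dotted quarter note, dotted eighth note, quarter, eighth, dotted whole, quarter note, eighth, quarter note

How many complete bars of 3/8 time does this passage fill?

8

One bar of 3/8 = 6 sixteenth notes.
Each duration in sixteenth notes: dotted quarter note = 6; dotted eighth note = 3; quarter = 4; eighth = 2; dotted whole = 24; quarter note = 4; eighth = 2; quarter note = 4.
Sum: 6 + 3 + 4 + 2 + 24 + 4 + 2 + 4 = 49.
49 ÷ 6 = 8 complete bars with 1 left over.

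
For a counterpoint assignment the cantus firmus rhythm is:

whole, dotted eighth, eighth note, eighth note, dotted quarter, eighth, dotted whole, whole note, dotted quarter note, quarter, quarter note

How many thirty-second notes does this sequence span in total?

Convert each value to thirty-second notes: whole = 32; dotted eighth = 6; eighth note = 4; eighth note = 4; dotted quarter = 12; eighth = 4; dotted whole = 48; whole note = 32; dotted quarter note = 12; quarter = 8; quarter note = 8.
Adding: 32 + 6 + 4 + 4 + 12 + 4 + 48 + 32 + 12 + 8 + 8 = 170 thirty-second notes.

170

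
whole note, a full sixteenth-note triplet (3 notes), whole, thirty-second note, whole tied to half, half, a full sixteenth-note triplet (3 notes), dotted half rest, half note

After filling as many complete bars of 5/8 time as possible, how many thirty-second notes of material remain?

One bar of 5/8 = 20 thirty-second notes.
Each duration in thirty-second notes: whole note = 32; a full sixteenth-note triplet (3 notes) (three triplet sixteenths span one eighth) = 4; whole = 32; thirty-second note = 1; whole tied to half (whole + half) = 48; half = 16; a full sixteenth-note triplet (3 notes) (three triplet sixteenths span one eighth) = 4; dotted half rest = 24; half note = 16.
Sum: 32 + 4 + 32 + 1 + 48 + 16 + 4 + 24 + 16 = 177.
177 ÷ 20 = 8 complete bars with 17 thirty-second notes remaining.

17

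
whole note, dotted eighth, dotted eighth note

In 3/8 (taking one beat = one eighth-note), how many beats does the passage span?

11

One eighth-note beat = 2 sixteenth notes.
Convert each value to sixteenth notes: whole note = 16; dotted eighth = 3; dotted eighth note = 3.
Total: 16 + 3 + 3 = 22.
22 ÷ 2 = 11 beats.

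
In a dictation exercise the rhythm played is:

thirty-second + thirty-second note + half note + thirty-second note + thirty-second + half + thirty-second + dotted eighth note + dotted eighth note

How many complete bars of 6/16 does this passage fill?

One bar of 6/16 = 12 thirty-second notes.
Each duration in thirty-second notes: thirty-second = 1; thirty-second note = 1; half note = 16; thirty-second note = 1; thirty-second = 1; half = 16; thirty-second = 1; dotted eighth note = 6; dotted eighth note = 6.
Total: 1 + 1 + 16 + 1 + 1 + 16 + 1 + 6 + 6 = 49.
49 ÷ 12 = 4 complete bars with 1 left over.

4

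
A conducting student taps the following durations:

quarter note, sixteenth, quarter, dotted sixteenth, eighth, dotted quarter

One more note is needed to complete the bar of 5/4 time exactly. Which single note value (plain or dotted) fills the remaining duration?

The bar of 5/4 = 40 thirty-second notes.
Express everything in thirty-second notes: quarter note = 8; sixteenth = 2; quarter = 8; dotted sixteenth = 3; eighth = 4; dotted quarter = 12.
Altogether 8 + 2 + 8 + 3 + 4 + 12 = 37.
Remaining: 40 − 37 = 3 thirty-second notes, which is a dotted sixteenth note.

dotted sixteenth note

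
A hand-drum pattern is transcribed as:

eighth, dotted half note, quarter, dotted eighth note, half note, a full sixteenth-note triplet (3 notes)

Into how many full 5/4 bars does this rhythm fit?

1

One bar of 5/4 = 20 sixteenth notes.
Convert each value to sixteenth notes: eighth = 2; dotted half note = 12; quarter = 4; dotted eighth note = 3; half note = 8; a full sixteenth-note triplet (3 notes) (three triplet sixteenths span one eighth) = 2.
Adding: 2 + 12 + 4 + 3 + 8 + 2 = 31.
31 ÷ 20 = 1 complete bar with 11 left over.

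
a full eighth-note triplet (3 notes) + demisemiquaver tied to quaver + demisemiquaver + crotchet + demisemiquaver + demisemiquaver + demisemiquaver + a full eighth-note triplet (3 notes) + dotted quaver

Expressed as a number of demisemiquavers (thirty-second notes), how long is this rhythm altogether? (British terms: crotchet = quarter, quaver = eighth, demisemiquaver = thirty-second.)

39

Express everything in thirty-second notes: a full eighth-note triplet (3 notes) (three triplet eighths span one quarter) = 8; demisemiquaver tied to quaver (demisemiquaver + quaver) = 5; demisemiquaver = 1; crotchet = 8; demisemiquaver = 1; demisemiquaver = 1; demisemiquaver = 1; a full eighth-note triplet (3 notes) (three triplet eighths span one quarter) = 8; dotted quaver = 6.
Altogether 8 + 5 + 1 + 8 + 1 + 1 + 1 + 8 + 6 = 39 thirty-second notes.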